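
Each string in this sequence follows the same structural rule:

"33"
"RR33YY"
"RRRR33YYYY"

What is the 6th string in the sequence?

s(k+1) = RR·s(k)·YY, so each term gains RR as a prefix and YY as a suffix.
From RRRR33YYYY, 3 further steps: RRRR33YYYY → RRRRRR33YYYYYY → RRRRRRRR33YYYYYYYY → (answer).

RRRRRRRRRR33YYYYYYYYYY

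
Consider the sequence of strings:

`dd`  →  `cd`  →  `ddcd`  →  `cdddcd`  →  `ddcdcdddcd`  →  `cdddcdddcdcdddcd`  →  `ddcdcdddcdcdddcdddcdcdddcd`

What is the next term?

This is a Fibonacci-style word recurrence s(k) = s(k−2)·s(k−1): e.g. dd·cd = ddcd.
The next term joins cdddcdddcdcdddcd and ddcdcdddcdcdddcdddcdcdddcd.

cdddcdddcdcdddcdddcdcdddcdcdddcdddcdcdddcd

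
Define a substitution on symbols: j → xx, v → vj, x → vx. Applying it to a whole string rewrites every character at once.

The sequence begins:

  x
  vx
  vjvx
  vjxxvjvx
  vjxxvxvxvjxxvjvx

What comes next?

Rewriting the 16 symbols of vjxxvxvxvjxxvjvx one by one yields vj xx vx vx vj vx vj vx vj xx vx vx vj xx vj vx; concatenated:

vjxxvxvxvjvxvjvxvjxxvxvxvjxxvjvx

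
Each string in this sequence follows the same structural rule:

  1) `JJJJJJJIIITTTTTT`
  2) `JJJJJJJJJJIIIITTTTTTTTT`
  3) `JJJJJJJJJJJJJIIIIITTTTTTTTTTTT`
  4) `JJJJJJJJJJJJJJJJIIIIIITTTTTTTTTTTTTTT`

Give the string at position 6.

JJJJJJJJJJJJJJJJJJJJJJIIIIIIIITTTTTTTTTTTTTTTTTTTTT

Term n consists of 3n+1 J's, followed by n+1 I's, followed by 3n T's, where the shown terms are n = 2, 3, 4, 5.
Setting n = 7 gives 22, 8, 21 characters in each block.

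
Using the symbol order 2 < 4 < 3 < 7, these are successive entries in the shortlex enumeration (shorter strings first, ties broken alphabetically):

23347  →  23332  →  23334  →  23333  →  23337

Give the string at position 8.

23373

Continuing the enumeration 3 steps past 23337: 23337 → 23372 → 23374 → (answer).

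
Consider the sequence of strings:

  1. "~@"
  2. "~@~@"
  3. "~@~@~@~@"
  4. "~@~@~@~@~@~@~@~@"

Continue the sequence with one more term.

s(k+1) = s(k)·s(k) — each term doubles the last.
Doubling ~@~@~@~@~@~@~@~@:

~@~@~@~@~@~@~@~@~@~@~@~@~@~@~@~@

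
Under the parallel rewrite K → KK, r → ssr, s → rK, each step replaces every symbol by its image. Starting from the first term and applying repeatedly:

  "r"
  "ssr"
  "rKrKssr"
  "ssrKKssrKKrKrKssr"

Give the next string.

rKrKssrKKKKrKrKssrKKKKssrKKssrKKrKrKssr

Replace each of the 17 characters of ssrKKssrKKrKrKssr in place — rK rK ssr KK KK rK rK ssr KK KK ssr KK ssr KK rK rK ssr — and concatenate.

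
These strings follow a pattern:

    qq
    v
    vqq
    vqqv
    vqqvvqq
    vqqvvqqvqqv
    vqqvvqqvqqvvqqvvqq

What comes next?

vqqvvqqvqqvvqqvvqqvqqvvqqvqqv

Each term (from the third on) is the previous term followed by the one before it: term 3 = v·qq = vqq.
The next term joins vqqvvqqvqqvvqqvvqq and vqqvvqqvqqv.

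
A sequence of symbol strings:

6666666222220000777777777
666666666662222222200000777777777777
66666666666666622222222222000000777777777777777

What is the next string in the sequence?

6666666666666666666222222222222220000000777777777777777777

Reading off run lengths: 6 runs 7, 11, 15; 2 runs 5, 8, 11; 0 runs 4, 5, 6; 7 runs 9, 12, 15 — each is linear in n, where the shown terms are n = 2, 3, 4.
At n = 5 the blocks have lengths 19, 14, 7, 18.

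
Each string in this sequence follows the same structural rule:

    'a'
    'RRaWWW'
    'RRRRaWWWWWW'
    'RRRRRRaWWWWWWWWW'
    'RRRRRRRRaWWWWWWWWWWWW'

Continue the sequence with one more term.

Every step adds RR to the front and WWW to the end of the previous string.
One more step from RRRRRRRRaWWWWWWWWWWWW gives the answer.

RRRRRRRRRRaWWWWWWWWWWWWWWW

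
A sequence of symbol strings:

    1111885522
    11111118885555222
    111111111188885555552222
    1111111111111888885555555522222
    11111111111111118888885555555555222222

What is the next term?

111111111111111111188888885555555555552222222

The n-th term is 3n-2 1's then n 8's then 2n-2 5's then n 2's, where the shown terms are n = 2, 3, 4, 5, 6.
For the next term, n = 7, so the run lengths are 19, 7, 12, 7.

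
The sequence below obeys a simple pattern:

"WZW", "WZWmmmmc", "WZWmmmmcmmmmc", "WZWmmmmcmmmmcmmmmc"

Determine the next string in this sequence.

The strings grow by a fixed suffix mmmmc each time.
Applying this once more to WZWmmmmcmmmmcmmmmc:

WZWmmmmcmmmmcmmmmcmmmmc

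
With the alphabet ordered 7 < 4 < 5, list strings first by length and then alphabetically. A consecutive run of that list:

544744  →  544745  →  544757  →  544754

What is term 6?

544477

Advancing 2 positions from 544754 through 544754 → 544755 reaches term 6.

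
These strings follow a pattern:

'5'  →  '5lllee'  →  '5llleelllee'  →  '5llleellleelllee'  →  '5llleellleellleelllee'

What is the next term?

The strings grow by a fixed suffix lllee each time.
Applying this once more to 5llleellleellleelllee:

5llleellleellleellleelllee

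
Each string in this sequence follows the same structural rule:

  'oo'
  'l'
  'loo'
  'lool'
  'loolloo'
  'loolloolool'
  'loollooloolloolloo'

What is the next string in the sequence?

Each term (from the third on) is the previous term followed by the one before it: term 3 = l·oo = loo.
Continuing: loollooloolloolloo · loolloolool gives term 8.

loollooloolloollooloolloolool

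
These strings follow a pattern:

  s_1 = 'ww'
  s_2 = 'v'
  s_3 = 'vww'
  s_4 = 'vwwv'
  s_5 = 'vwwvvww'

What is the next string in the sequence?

Each term (from the third on) is the previous term followed by the one before it: term 3 = v·ww = vww.
So term 6 is vwwvvww·vwwv.

vwwvvwwvwwv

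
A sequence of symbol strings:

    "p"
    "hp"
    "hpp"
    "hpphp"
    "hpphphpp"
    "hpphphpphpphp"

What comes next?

hpphphpphpphphpphphpp

This is a Fibonacci-style word recurrence s(k) = s(k−1)·s(k−2): e.g. hp·p = hpp.
The next term joins hpphphpphpphp and hpphphpp.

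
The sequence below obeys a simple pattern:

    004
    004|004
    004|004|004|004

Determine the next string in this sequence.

004|004|004|004|004|004|004|004

Each string is two copies of the previous one joined by '|'.
So the next term is two copies of 004|004|004|004 with '|' between the halves.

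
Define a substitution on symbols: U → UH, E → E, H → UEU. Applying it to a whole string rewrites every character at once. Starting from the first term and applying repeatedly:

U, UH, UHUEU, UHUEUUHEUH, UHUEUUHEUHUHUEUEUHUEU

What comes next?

Rewriting the 21 symbols of UHUEUUHEUHUHUEUEUHUEU one by one yields UH UEU UH E UH UH UEU E UH UEU UH UEU UH E UH E UH UEU UH E UH; concatenated:

UHUEUUHEUHUHUEUEUHUEUUHUEUUHEUHEUHUEUUHEUH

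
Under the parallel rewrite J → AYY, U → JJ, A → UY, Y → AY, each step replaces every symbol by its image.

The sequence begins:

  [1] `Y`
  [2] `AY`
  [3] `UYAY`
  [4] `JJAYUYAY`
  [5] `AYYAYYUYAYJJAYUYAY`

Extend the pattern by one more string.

Applying the rule to each of the 18 symbols of AYYAYYUYAYJJAYUYAY gives the pieces UY AY AY UY AY AY JJ AY UY AY AYY AYY UY AY JJ AY UY AY, which concatenate to the answer.

UYAYAYUYAYAYJJAYUYAYAYYAYYUYAYJJAYUYAY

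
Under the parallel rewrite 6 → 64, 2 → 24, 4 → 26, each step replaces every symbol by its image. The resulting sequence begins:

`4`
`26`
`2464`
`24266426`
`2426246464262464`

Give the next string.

Replace each of the 16 characters of 2426246464262464 in place — 24 26 24 64 24 26 64 26 64 26 24 64 24 26 64 26 — and concatenate.

24262464242664266426246424266426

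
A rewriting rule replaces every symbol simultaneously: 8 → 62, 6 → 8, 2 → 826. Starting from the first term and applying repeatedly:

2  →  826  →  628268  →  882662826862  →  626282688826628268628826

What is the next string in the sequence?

Applying the rule to each of the 24 symbols of 626282688826628268628826 gives the pieces 8 826 8 826 62 826 8 62 62 62 826 8 8 826 62 826 8 62 8 826 62 62 826 8, which concatenate to the answer.

882688266282686262628268882662826862882662628268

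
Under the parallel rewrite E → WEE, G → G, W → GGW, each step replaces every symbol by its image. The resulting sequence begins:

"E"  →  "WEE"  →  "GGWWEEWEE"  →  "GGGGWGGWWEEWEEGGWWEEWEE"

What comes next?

Rewriting the 23 symbols of GGGGWGGWWEEWEEGGWWEEWEE one by one yields G G G G GGW G G GGW GGW WEE WEE GGW WEE WEE G G GGW GGW WEE WEE GGW WEE WEE; concatenated:

GGGGGGWGGGGWGGWWEEWEEGGWWEEWEEGGGGWGGWWEEWEEGGWWEEWEE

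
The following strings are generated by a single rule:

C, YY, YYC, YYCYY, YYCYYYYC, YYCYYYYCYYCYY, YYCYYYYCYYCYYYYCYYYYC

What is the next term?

YYCYYYYCYYCYYYYCYYYYCYYCYYYYCYYCYY

Each term (from the third on) is the previous term followed by the one before it: term 3 = YY·C = YYC.
The next term joins YYCYYYYCYYCYYYYCYYYYC and YYCYYYYCYYCYY.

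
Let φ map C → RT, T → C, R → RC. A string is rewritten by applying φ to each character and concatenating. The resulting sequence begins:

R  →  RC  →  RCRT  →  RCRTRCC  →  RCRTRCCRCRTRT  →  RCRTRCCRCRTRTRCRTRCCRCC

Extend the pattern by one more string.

Applying the rule to each of the 23 symbols of RCRTRCCRCRTRTRCRTRCCRCC gives the pieces RC RT RC C RC RT RT RC RT RC C RC C RC RT RC C RC RT RT RC RT RT, which concatenate to the answer.

RCRTRCCRCRTRTRCRTRCCRCCRCRTRCCRCRTRTRCRTRT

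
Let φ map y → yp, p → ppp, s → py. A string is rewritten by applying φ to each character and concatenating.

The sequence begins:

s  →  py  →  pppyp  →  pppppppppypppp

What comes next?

Rewriting the 14 symbols of pppppppppypppp one by one yields ppp ppp ppp ppp ppp ppp ppp ppp ppp yp ppp ppp ppp ppp; concatenated:

pppppppppppppppppppppppppppyppppppppppppp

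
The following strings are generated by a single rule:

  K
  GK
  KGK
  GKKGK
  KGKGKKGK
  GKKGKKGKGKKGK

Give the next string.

Each term (from the third on) is the two preceding terms concatenated in order: term 3 = K·GK = KGK.
So term 7 is KGKGKKGK·GKKGKKGKGKKGK.

KGKGKKGKGKKGKKGKGKKGK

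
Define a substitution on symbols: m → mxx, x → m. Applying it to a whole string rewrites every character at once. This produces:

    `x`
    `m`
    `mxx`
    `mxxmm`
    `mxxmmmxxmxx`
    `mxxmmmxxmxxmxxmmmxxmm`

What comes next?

Rewriting the 21 symbols of mxxmmmxxmxxmxxmmmxxmm one by one yields mxx m m mxx mxx mxx m m mxx m m mxx m m mxx mxx mxx m m mxx mxx; concatenated:

mxxmmmxxmxxmxxmmmxxmmmxxmmmxxmxxmxxmmmxxmxx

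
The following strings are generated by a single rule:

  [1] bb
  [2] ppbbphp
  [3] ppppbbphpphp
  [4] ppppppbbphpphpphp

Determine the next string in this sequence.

ppppppppbbphpphpphpphp

Every step adds pp to the front and php to the end of the previous string.
So the next term is pp·ppppppbbphpphpphp·php.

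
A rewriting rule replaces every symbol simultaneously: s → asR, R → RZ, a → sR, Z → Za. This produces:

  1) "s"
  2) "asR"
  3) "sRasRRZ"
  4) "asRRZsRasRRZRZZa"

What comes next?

Rewriting the 16 symbols of asRRZsRasRRZRZZa one by one yields sR asR RZ RZ Za asR RZ sR asR RZ RZ Za RZ Za Za sR; concatenated:

sRasRRZRZZaasRRZsRasRRZRZZaRZZaZasR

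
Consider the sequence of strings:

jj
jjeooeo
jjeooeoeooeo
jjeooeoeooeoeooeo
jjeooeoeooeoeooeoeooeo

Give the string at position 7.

Every step adds eooeo to the end: s(k+1) = s(k)·eooeo.
From jjeooeoeooeoeooeoeooeo, 2 further steps: jjeooeoeooeoeooeoeooeo → jjeooeoeooeoeooeoeooeoeooeo → (answer).

jjeooeoeooeoeooeoeooeoeooeoeooeo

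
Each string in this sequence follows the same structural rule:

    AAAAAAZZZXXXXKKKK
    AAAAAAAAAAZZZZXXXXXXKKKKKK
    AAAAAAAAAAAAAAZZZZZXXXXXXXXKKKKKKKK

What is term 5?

Each string has the form A^{4n-2} Z^{n+1} X^{2n} K^{2n}, where the shown terms are n = 2, 3, 4.
For term 5, n = 6, so the run lengths are 22, 7, 12, 12.

AAAAAAAAAAAAAAAAAAAAAAZZZZZZZXXXXXXXXXXXXKKKKKKKKKKKK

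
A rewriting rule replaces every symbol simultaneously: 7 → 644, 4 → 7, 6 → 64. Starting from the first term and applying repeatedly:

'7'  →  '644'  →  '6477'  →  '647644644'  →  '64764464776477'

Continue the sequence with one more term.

6476446477647644644647644644

Applying the rule to each of the 14 symbols of 64764464776477 gives the pieces 64 7 644 64 7 7 64 7 644 644 64 7 644 644, which concatenate to the answer.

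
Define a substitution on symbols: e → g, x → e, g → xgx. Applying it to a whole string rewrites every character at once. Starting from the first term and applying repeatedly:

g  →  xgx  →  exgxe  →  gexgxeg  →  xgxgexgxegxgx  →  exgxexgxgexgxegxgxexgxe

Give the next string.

gexgxegexgxexgxgexgxegxgxexgxegexgxeg

φ(exgxexgxgexgxegxgxexgxe) expands symbol-by-symbol to g e xgx e g e xgx e xgx g e xgx e g xgx e xgx e g e xgx e g; joining the 23 pieces gives the next term.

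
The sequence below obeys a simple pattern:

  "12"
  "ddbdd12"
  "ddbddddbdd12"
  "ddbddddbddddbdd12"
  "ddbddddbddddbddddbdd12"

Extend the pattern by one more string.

Each term is the previous one with ddbdd prepended.
One more step from ddbddddbddddbddddbdd12 gives the answer.

ddbddddbddddbddddbddddbdd12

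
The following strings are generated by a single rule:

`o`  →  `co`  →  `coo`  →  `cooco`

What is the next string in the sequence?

coococoo

From term 3 onward, concatenate the last term with the second-to-last: co·o = coo, coo·co = cooco, …
So term 5 is cooco·coo.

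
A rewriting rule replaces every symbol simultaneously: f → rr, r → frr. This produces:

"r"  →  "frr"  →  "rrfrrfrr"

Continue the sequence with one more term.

frrfrrrrfrrfrrrrfrrfrr

Expanding rrfrrfrr: r→frr, r→frr, f→rr, r→frr, r→frr, f→rr, r→frr, r→frr. Concatenated: frr frr rr frr frr rr frr frr.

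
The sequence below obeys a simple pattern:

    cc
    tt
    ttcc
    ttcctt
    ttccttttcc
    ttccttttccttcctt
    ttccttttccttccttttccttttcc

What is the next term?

Each term (from the third on) is the previous term followed by the one before it: term 3 = tt·cc = ttcc.
So term 8 is ttccttttccttccttttccttttcc·ttccttttccttcctt.

ttccttttccttccttttccttttccttccttttccttcctt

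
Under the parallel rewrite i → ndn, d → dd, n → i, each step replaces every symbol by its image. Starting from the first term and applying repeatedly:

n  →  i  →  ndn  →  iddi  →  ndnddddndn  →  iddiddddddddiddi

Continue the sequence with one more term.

Replace each of the 16 characters of iddiddddddddiddi in place — ndn dd dd ndn dd dd dd dd dd dd dd dd ndn dd dd ndn — and concatenate.

ndnddddndnddddddddddddddddndnddddndn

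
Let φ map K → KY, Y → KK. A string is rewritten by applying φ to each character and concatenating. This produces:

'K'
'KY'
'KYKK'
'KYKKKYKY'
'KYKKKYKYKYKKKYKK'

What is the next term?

KYKKKYKYKYKKKYKKKYKKKYKYKYKKKYKY

Replace each of the 16 characters of KYKKKYKYKYKKKYKK in place — KY KK KY KY KY KK KY KK KY KK KY KY KY KK KY KY — and concatenate.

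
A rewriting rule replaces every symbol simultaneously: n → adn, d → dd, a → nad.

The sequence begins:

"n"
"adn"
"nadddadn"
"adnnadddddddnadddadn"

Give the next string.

nadddadnadnnadddddddddddddddadnnadddddddnadddadn

Applying the rule to each of the 20 symbols of adnnadddddddnadddadn gives the pieces nad dd adn adn nad dd dd dd dd dd dd dd adn nad dd dd dd nad dd adn, which concatenate to the answer.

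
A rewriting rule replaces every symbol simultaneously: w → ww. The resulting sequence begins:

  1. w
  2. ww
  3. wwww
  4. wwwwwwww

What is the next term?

wwwwwwwwwwwwwwww

Apply φ to wwwwwwww symbol by symbol: w→ww, w→ww, w→ww, w→ww, w→ww, w→ww, w→ww, w→ww; joined: ww ww ww ww ww ww ww ww.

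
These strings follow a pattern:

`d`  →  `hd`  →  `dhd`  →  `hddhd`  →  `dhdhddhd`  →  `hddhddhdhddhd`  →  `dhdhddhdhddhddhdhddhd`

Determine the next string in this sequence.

From term 3 onward, concatenate the second-to-last term with the last: d·hd = dhd, hd·dhd = hddhd, …
So term 8 is hddhddhdhddhd·dhdhddhdhddhddhdhddhd.

hddhddhdhddhddhdhddhdhddhddhdhddhd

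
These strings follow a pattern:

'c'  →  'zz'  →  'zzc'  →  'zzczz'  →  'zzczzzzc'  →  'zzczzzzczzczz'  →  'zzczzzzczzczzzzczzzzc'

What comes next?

Each term (from the third on) is the previous term followed by the one before it: term 3 = zz·c = zzc.
The next term joins zzczzzzczzczzzzczzzzc and zzczzzzczzczz.

zzczzzzczzczzzzczzzzczzczzzzczzczz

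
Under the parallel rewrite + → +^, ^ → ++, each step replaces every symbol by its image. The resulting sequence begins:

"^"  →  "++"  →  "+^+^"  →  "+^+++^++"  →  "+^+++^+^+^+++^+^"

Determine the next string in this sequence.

+^+++^+^+^+++^+++^+++^+^+^+++^++

Applying the rule to each of the 16 symbols of +^+++^+^+^+++^+^ gives the pieces +^ ++ +^ +^ +^ ++ +^ ++ +^ ++ +^ +^ +^ ++ +^ ++, which concatenate to the answer.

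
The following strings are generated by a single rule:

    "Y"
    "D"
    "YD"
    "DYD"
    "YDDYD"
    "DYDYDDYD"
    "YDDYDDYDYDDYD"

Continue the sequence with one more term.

From term 3 onward, concatenate the second-to-last term with the last: Y·D = YD, D·YD = DYD, …
The next term joins DYDYDDYD and YDDYDDYDYDDYD.

DYDYDDYDYDDYDDYDYDDYD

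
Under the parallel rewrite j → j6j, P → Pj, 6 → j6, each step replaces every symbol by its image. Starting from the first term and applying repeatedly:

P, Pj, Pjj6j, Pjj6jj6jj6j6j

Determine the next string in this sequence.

Applying the rule to each of the 13 symbols of Pjj6jj6jj6j6j gives the pieces Pj j6j j6j j6 j6j j6j j6 j6j j6j j6 j6j j6 j6j, which concatenate to the answer.

Pjj6jj6jj6j6jj6jj6j6jj6jj6j6jj6j6j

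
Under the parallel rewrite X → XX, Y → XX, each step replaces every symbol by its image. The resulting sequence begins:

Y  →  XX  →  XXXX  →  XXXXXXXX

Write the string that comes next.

XXXXXXXXXXXXXXXX

Rewriting each symbol of XXXXXXXX: X→XX, X→XX, X→XX, X→XX, X→XX, X→XX, X→XX, X→XX, which concatenates to XX XX XX XX XX XX XX XX.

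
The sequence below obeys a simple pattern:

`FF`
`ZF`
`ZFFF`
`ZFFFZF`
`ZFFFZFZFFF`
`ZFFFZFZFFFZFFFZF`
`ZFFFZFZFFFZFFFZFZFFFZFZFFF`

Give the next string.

ZFFFZFZFFFZFFFZFZFFFZFZFFFZFFFZFZFFFZFFFZF

Each term (from the third on) is the previous term followed by the one before it: term 3 = ZF·FF = ZFFF.
Continuing: ZFFFZFZFFFZFFFZFZFFFZFZFFF · ZFFFZFZFFFZFFFZF gives term 8.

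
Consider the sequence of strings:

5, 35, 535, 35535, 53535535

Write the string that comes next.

Each term (from the third on) is the two preceding terms concatenated in order: term 3 = 5·35 = 535.
The next term joins 35535 and 53535535.

3553553535535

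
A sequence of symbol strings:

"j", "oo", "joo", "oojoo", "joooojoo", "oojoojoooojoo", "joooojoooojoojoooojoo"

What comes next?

Each term (from the third on) is the two preceding terms concatenated in order: term 3 = j·oo = joo.
So term 8 is oojoojoooojoo·joooojoooojoojoooojoo.

oojoojoooojoojoooojoooojoojoooojoo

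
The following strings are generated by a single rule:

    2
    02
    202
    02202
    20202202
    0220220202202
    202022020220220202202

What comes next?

0220220202202202022020220220202202

This is a Fibonacci-style word recurrence s(k) = s(k−2)·s(k−1): e.g. 2·02 = 202.
So term 8 is 0220220202202·202022020220220202202.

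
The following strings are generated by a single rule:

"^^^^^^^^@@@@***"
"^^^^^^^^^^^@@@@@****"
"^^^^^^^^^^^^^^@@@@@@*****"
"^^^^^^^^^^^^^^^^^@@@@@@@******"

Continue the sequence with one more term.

^^^^^^^^^^^^^^^^^^^^@@@@@@@@*******

Reading off run lengths: ^ runs 8, 11, 14, 17; @ runs 4, 5, 6, 7; * runs 3, 4, 5, 6 — each is linear in n, where the shown terms are n = 3, 4, 5, 6.
For the next term, n = 7, so the run lengths are 20, 8, 7.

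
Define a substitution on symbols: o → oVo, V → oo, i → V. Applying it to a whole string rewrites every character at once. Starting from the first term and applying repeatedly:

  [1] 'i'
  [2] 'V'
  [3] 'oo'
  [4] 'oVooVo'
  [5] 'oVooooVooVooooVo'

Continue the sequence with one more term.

oVooooVooVooVooVooooVooVooooVooVooVooVooooVo

φ(oVooooVooVooooVo) expands symbol-by-symbol to oVo oo oVo oVo oVo oVo oo oVo oVo oo oVo oVo oVo oVo oo oVo; joining the 16 pieces gives the next term.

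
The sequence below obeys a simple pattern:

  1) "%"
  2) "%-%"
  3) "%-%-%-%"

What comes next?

Every step duplicates the string with '-' between the halves.
So the next term is two copies of %-%-%-% with '-' between the halves.

%-%-%-%-%-%-%-%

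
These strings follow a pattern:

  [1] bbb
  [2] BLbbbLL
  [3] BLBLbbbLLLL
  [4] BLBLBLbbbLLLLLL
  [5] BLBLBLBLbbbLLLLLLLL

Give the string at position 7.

s(k+1) = BL·s(k)·LL, so each term gains BL as a prefix and LL as a suffix.
From BLBLBLBLbbbLLLLLLLL, 2 further steps: BLBLBLBLbbbLLLLLLLL → BLBLBLBLBLbbbLLLLLLLLLL → (answer).

BLBLBLBLBLBLbbbLLLLLLLLLLLL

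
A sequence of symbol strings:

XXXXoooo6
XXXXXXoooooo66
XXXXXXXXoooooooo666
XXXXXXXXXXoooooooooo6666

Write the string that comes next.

XXXXXXXXXXXXoooooooooooo66666

Each string has the form X^{2n} o^{2n} 6^{n-1}, where the shown terms are n = 2, 3, 4, 5.
Setting n = 6 gives 12, 12, 5 characters in each block.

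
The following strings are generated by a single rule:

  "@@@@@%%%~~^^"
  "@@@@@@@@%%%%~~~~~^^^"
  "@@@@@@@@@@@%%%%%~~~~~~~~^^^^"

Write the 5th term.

@@@@@@@@@@@@@@@@@%%%%%%%~~~~~~~~~~~~~~^^^^^^

Reading off run lengths: @ runs 5, 8, 11; % runs 3, 4, 5; ~ runs 2, 5, 8; ^ runs 2, 3, 4 — each is linear in n (n = 1, 2, …).
For term 5, n = 5, so the run lengths are 17, 7, 14, 6.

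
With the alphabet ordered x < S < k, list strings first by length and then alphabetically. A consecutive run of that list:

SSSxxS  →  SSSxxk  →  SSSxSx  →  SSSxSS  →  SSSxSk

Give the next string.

Find the rightmost character of SSSxSk below k, bump it to the next letter, and reset everything to its right to x.

SSSxkx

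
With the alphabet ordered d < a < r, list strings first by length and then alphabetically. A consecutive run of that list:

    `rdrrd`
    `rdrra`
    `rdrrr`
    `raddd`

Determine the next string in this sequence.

Treat raddd as a base-3 numeral over the given alphabet and add one, carrying through any trailing r's.

radda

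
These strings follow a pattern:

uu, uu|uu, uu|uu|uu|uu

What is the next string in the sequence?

s(k+1) = s(k)·|·s(k) — each term doubles the last with '|' between the halves.
Doubling uu|uu|uu|uu with '|' between the halves:

uu|uu|uu|uu|uu|uu|uu|uu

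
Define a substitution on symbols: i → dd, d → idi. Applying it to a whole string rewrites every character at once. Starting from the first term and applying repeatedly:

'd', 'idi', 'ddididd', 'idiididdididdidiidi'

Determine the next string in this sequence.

Applying the rule to each of the 19 symbols of idiididdididdidiidi gives the pieces dd idi dd dd idi dd idi idi dd idi dd idi idi dd idi dd dd idi dd, which concatenate to the answer.

ddididdddididdidiididdididdidiididdididdddididd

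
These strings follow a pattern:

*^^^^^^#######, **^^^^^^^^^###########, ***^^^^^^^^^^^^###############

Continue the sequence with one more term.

Reading off run lengths: * runs 1, 2, 3; ^ runs 6, 9, 12; # runs 7, 11, 15 — each is linear in n, where the shown terms are n = 2, 3, 4.
Setting n = 5 gives 4, 15, 19 characters in each block.

****^^^^^^^^^^^^^^^###################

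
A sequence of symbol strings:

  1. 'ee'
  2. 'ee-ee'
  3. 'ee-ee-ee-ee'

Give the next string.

s(k+1) = s(k)·-·s(k) — each term doubles the last with '-' between the halves.
One more doubling of ee-ee-ee-ee gives the answer.

ee-ee-ee-ee-ee-ee-ee-ee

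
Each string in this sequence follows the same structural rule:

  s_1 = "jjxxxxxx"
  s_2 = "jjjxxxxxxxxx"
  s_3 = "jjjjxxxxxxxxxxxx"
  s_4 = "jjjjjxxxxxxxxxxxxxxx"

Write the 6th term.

Reading off run lengths: j runs 2, 3, 4, 5; x runs 6, 9, 12, 15 — each is linear in n, where the shown terms are n = 2, 3, 4, 5.
At n = 7 the blocks have lengths 7, 21.

jjjjjjjxxxxxxxxxxxxxxxxxxxxx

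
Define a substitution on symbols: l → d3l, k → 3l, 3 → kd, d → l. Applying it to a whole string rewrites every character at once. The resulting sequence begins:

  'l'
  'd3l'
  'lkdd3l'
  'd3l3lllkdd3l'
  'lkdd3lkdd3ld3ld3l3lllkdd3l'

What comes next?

d3l3lllkdd3l3lllkdd3llkdd3llkdd3lkdd3ld3ld3l3lllkdd3l

Applying the rule to each of the 26 symbols of lkdd3lkdd3ld3ld3l3lllkdd3l gives the pieces d3l 3l l l kd d3l 3l l l kd d3l l kd d3l l kd d3l kd d3l d3l d3l 3l l l kd d3l, which concatenate to the answer.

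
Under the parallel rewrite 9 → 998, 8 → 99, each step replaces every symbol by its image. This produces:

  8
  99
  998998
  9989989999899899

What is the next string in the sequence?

φ(9989989999899899) expands symbol-by-symbol to 998 998 99 998 998 99 998 998 998 998 99 998 998 99 998 998; joining the 16 pieces gives the next term.

99899899998998999989989989989999899899998998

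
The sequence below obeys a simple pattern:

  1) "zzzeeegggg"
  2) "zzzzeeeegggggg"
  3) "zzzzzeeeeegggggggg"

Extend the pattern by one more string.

zzzzzzeeeeeegggggggggg

Each string has the form z^{n+1} e^{n+1} g^{2n}, where the shown terms are n = 2, 3, 4.
Setting n = 5 gives 6, 6, 10 characters in each block.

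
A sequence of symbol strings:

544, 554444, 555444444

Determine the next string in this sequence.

Reading off run lengths: 5 runs 1, 2, 3; 4 runs 2, 4, 6 — each is linear in n (n = 1, 2, …).
At n = 4 the blocks have lengths 4, 8.

555544444444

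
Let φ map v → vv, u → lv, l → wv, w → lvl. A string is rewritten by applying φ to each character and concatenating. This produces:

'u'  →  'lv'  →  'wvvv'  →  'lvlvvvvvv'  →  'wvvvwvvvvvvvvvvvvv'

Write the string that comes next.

φ(wvvvwvvvvvvvvvvvvv) expands symbol-by-symbol to lvl vv vv vv lvl vv vv vv vv vv vv vv vv vv vv vv vv vv; joining the 18 pieces gives the next term.

lvlvvvvvvlvlvvvvvvvvvvvvvvvvvvvvvvvvvv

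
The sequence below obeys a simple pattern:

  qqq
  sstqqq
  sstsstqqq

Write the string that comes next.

sstsstsstqqq

Each term is the previous one with sst prepended.
So the next term is sst·sstsstqqq.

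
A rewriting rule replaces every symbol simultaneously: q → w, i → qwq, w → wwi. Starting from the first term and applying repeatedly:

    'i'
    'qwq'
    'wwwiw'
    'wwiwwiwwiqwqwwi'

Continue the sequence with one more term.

φ(wwiwwiwwiqwqwwi) expands symbol-by-symbol to wwi wwi qwq wwi wwi qwq wwi wwi qwq w wwi w wwi wwi qwq; joining the 15 pieces gives the next term.

wwiwwiqwqwwiwwiqwqwwiwwiqwqwwwiwwwiwwiqwq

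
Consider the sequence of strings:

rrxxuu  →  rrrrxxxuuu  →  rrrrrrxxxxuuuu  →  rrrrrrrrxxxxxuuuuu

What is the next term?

The n-th term is 2n r's then n+1 x's then n+1 u's (n = 1, 2, …).
At n = 5 the blocks have lengths 10, 6, 6.

rrrrrrrrrrxxxxxxuuuuuu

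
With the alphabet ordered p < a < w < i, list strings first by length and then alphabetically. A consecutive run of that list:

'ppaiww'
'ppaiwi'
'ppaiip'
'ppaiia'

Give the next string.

ppaiiw

Find the rightmost character of ppaiia below i, bump it to the next letter, and reset everything to its right to p.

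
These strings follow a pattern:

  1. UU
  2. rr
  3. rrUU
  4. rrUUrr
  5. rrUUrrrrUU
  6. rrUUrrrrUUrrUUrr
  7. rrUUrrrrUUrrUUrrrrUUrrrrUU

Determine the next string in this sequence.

rrUUrrrrUUrrUUrrrrUUrrrrUUrrUUrrrrUUrrUUrr

From term 3 onward, concatenate the last term with the second-to-last: rr·UU = rrUU, rrUU·rr = rrUUrr, …
So term 8 is rrUUrrrrUUrrUUrrrrUUrrrrUU·rrUUrrrrUUrrUUrr.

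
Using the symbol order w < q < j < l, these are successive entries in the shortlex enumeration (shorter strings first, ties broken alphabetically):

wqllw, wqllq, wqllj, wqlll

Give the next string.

wjwww

Treat wqlll as a base-4 numeral over the given alphabet and add one, carrying through any trailing l's.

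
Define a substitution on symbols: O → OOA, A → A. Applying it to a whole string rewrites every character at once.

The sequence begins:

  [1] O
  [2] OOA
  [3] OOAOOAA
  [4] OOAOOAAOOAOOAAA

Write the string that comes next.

φ(OOAOOAAOOAOOAAA) expands symbol-by-symbol to OOA OOA A OOA OOA A A OOA OOA A OOA OOA A A A; joining the 15 pieces gives the next term.

OOAOOAAOOAOOAAAOOAOOAAOOAOOAAAA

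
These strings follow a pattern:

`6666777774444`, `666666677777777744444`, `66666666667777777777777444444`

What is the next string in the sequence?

6666666666666777777777777777774444444

Term n consists of 3n+1 6's, followed by 4n+1 7's, followed by n+3 4's (n = 1, 2, …).
Setting n = 4 gives 13, 17, 7 characters in each block.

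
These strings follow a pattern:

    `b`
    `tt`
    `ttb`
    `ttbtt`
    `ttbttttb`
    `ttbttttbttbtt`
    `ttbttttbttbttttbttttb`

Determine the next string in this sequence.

Each term (from the third on) is the previous term followed by the one before it: term 3 = tt·b = ttb.
Continuing: ttbttttbttbttttbttttb · ttbttttbttbtt gives term 8.

ttbttttbttbttttbttttbttbttttbttbtt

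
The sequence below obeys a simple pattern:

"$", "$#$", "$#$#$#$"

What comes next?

Every step duplicates the string with '#' between the halves.
Doubling $#$#$#$ with '#' between the halves:

$#$#$#$#$#$#$#$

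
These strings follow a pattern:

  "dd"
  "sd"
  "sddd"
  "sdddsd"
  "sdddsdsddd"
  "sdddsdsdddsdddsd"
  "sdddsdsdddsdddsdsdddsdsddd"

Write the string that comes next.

From term 3 onward, concatenate the last term with the second-to-last: sd·dd = sddd, sddd·sd = sdddsd, …
The next term joins sdddsdsdddsdddsdsdddsdsddd and sdddsdsdddsdddsd.

sdddsdsdddsdddsdsdddsdsdddsdddsdsdddsdddsd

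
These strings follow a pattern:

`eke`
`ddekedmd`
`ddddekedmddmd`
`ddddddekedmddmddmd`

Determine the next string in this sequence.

s(k+1) = dd·s(k)·dmd, so each term gains dd as a prefix and dmd as a suffix.
So the next term is dd·ddddddekedmddmddmd·dmd.

ddddddddekedmddmddmddmd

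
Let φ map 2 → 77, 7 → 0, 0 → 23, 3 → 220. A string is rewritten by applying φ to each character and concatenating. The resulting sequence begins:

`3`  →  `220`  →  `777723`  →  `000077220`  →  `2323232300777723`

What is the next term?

772207722077220772202323000077220

Applying the rule to each of the 16 symbols of 2323232300777723 gives the pieces 77 220 77 220 77 220 77 220 23 23 0 0 0 0 77 220, which concatenate to the answer.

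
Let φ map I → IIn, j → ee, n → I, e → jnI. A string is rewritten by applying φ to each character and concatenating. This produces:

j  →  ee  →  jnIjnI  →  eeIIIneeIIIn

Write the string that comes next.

jnIjnIIInIInIInIjnIjnIIInIInIInI

Rewriting each symbol of eeIIIneeIIIn: e→jnI, e→jnI, I→IIn, I→IIn, I→IIn, n→I, e→jnI, e→jnI, I→IIn, I→IIn, I→IIn, n→I, which concatenates to jnI jnI IIn IIn IIn I jnI jnI IIn IIn IIn I.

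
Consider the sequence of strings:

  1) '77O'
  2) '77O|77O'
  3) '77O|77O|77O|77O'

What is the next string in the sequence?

s(k+1) = s(k)·|·s(k) — each term doubles the last with '|' between the halves.
Doubling 77O|77O|77O|77O with '|' between the halves:

77O|77O|77O|77O|77O|77O|77O|77O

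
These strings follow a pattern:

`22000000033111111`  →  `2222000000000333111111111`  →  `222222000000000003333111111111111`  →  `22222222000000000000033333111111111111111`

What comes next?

Each string has the form 2^{2n-2} 0^{2n+3} 3^{n} 1^{3n}, where the shown terms are n = 2, 3, 4, 5.
At n = 6 the blocks have lengths 10, 15, 6, 18.

2222222222000000000000000333333111111111111111111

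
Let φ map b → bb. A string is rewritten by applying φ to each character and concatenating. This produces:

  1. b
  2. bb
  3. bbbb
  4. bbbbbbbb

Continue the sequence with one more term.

bbbbbbbbbbbbbbbb

Expanding bbbbbbbb: b→bb, b→bb, b→bb, b→bb, b→bb, b→bb, b→bb, b→bb. Concatenated: bb bb bb bb bb bb bb bb.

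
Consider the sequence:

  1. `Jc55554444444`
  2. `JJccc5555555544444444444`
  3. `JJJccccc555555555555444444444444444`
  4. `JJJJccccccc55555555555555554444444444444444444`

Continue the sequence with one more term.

Each string has the form J^{n} c^{2n-1} 5^{4n} 4^{4n+3} (n = 1, 2, …).
For the next term, n = 5, so the run lengths are 5, 9, 20, 23.

JJJJJccccccccc5555555555555555555544444444444444444444444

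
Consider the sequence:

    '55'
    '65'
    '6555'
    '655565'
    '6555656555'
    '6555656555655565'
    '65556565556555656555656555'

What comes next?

655565655565556565556565556555656555655565

From term 3 onward, concatenate the last term with the second-to-last: 65·55 = 6555, 6555·65 = 655565, …
So term 8 is 65556565556555656555656555·6555656555655565.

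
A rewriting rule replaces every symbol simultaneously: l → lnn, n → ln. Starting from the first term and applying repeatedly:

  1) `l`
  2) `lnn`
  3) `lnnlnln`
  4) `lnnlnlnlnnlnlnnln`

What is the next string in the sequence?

lnnlnlnlnnlnlnnlnlnnlnlnlnnlnlnnlnlnlnnln

φ(lnnlnlnlnnlnlnnln) expands symbol-by-symbol to lnn ln ln lnn ln lnn ln lnn ln ln lnn ln lnn ln ln lnn ln; joining the 17 pieces gives the next term.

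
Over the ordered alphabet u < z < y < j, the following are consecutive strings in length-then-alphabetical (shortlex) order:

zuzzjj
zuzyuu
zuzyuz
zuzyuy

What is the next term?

zuzyuj

The successor of zuzyuy increments the rightmost position that isn't already j and resets every position after it to u.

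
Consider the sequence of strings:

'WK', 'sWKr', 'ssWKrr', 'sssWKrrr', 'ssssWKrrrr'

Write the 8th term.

Each term wraps the previous one in s on the left and r on the right.
From ssssWKrrrr, 3 further steps: ssssWKrrrr → sssssWKrrrrr → ssssssWKrrrrrr → (answer).

sssssssWKrrrrrrr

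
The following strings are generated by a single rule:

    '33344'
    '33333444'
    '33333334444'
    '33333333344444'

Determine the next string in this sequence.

33333333333444444

Term n consists of 2n-1 3's, followed by n 4's, where the shown terms are n = 2, 3, 4, 5.
Setting n = 6 gives 11, 6 characters in each block.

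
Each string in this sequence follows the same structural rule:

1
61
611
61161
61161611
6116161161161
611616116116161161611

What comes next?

6116161161161611616116116161161161

Each term (from the third on) is the previous term followed by the one before it: term 3 = 61·1 = 611.
Continuing: 611616116116161161611 · 6116161161161 gives term 8.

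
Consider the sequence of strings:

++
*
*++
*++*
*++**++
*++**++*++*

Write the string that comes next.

*++**++*++**++**++

From term 3 onward, concatenate the last term with the second-to-last: *·++ = *++, *++·* = *++*, …
Continuing: *++**++*++* · *++**++ gives term 7.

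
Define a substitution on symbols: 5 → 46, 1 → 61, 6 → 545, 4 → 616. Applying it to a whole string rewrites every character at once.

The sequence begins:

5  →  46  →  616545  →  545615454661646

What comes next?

Rewriting the 15 symbols of 545615454661646 one by one yields 46 616 46 545 61 46 616 46 616 545 545 61 545 616 545; concatenated:

466164654561466164661654554561545616545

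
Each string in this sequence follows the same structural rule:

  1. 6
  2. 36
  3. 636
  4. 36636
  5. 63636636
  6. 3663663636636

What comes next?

636366363663663636636

This is a Fibonacci-style word recurrence s(k) = s(k−2)·s(k−1): e.g. 6·36 = 636.
Continuing: 63636636 · 3663663636636 gives term 7.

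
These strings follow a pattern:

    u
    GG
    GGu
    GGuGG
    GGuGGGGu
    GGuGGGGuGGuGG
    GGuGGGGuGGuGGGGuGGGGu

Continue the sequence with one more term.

GGuGGGGuGGuGGGGuGGGGuGGuGGGGuGGuGG

Each term (from the third on) is the previous term followed by the one before it: term 3 = GG·u = GGu.
So term 8 is GGuGGGGuGGuGGGGuGGGGu·GGuGGGGuGGuGG.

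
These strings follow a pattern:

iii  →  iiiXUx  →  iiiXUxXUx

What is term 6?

iiiXUxXUxXUxXUxXUx

The strings grow by a fixed suffix XUx each time.
From iiiXUxXUx, 3 further steps: iiiXUxXUx → iiiXUxXUxXUx → iiiXUxXUxXUxXUx → (answer).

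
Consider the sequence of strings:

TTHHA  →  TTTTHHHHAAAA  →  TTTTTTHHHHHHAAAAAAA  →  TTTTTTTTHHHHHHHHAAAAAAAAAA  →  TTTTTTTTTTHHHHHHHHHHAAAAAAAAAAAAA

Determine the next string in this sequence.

Term n consists of 2n T's, followed by 2n H's, followed by 3n-2 A's (n = 1, 2, …).
At n = 6 the blocks have lengths 12, 12, 16.

TTTTTTTTTTTTHHHHHHHHHHHHAAAAAAAAAAAAAAAA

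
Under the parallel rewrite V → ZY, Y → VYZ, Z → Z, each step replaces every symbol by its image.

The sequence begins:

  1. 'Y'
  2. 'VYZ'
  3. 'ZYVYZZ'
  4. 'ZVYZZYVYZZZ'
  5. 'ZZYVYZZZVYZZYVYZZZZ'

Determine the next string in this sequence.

φ(ZZYVYZZZVYZZYVYZZZZ) expands symbol-by-symbol to Z Z VYZ ZY VYZ Z Z Z ZY VYZ Z Z VYZ ZY VYZ Z Z Z Z; joining the 19 pieces gives the next term.

ZZVYZZYVYZZZZZYVYZZZVYZZYVYZZZZZ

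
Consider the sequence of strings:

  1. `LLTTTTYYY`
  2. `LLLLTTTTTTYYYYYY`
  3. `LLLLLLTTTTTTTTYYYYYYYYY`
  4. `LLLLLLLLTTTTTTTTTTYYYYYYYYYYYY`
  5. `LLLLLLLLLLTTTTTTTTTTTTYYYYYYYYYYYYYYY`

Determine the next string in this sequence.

LLLLLLLLLLLLTTTTTTTTTTTTTTYYYYYYYYYYYYYYYYYY

The n-th term is 2n L's then 2n+2 T's then 3n Y's (n = 1, 2, …).
Setting n = 6 gives 12, 14, 18 characters in each block.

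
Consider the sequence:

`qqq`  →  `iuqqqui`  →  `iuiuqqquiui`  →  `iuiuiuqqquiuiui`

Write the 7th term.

iuiuiuiuiuiuqqquiuiuiuiuiui

Each term wraps the previous one in iu on the left and ui on the right.
From iuiuiuqqquiuiui, 3 further steps: iuiuiuqqquiuiui → iuiuiuiuqqquiuiuiui → iuiuiuiuiuqqquiuiuiuiui → (answer).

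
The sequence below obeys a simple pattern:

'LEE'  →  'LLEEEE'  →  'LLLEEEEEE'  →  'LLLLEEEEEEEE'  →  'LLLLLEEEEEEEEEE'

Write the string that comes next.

LLLLLLEEEEEEEEEEEE

The n-th term is n L's then 2n E's (n = 1, 2, …).
Setting n = 6 gives 6, 12 characters in each block.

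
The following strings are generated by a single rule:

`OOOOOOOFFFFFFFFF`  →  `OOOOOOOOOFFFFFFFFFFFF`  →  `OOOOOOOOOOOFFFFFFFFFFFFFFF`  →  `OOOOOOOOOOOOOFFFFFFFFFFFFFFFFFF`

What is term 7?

OOOOOOOOOOOOOOOOOOOFFFFFFFFFFFFFFFFFFFFFFFFFFF

Each string has the form O^{2n+1} F^{3n}, where the shown terms are n = 3, 4, 5, 6.
At n = 9 the blocks have lengths 19, 27.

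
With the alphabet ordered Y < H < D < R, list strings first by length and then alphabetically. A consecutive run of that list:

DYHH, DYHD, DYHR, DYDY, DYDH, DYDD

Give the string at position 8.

Continuing the enumeration 2 steps past DYDD: DYDD → DYDR → (answer).

DYRY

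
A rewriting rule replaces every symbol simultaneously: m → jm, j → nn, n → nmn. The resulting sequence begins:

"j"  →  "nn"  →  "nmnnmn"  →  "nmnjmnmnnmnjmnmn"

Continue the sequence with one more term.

φ(nmnjmnmnnmnjmnmn) expands symbol-by-symbol to nmn jm nmn nn jm nmn jm nmn nmn jm nmn nn jm nmn jm nmn; joining the 16 pieces gives the next term.

nmnjmnmnnnjmnmnjmnmnnmnjmnmnnnjmnmnjmnmn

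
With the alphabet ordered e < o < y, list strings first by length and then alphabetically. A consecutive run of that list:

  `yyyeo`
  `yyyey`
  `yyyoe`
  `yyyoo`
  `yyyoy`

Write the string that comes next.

Find the rightmost character of yyyoy below y, bump it to the next letter, and reset everything to its right to e.

yyyye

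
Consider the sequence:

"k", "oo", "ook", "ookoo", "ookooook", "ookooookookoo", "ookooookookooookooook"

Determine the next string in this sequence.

This is a Fibonacci-style word recurrence s(k) = s(k−1)·s(k−2): e.g. oo·k = ook.
So term 8 is ookooookookooookooook·ookooookookoo.

ookooookookooookooookookooookookoo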